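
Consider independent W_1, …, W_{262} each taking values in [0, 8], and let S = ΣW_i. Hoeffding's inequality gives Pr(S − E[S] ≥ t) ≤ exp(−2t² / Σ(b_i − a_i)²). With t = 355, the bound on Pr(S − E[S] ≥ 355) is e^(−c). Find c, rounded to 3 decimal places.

15.032

Σ(b_i − a_i)² = 262·(8)² = 16768.
c = 2t²/16768 = 2·355²/16768 = 15.0316.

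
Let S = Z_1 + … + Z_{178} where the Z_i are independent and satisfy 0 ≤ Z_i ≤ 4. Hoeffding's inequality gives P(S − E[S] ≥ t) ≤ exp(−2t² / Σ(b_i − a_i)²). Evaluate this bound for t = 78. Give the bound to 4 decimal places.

Σ(b_i − a_i)² = 178·(4)² = 2848.
Exponent = 2·78²/2848 = 4.2725.
Bound = exp(−4.2725) = 0.01395.

0.0139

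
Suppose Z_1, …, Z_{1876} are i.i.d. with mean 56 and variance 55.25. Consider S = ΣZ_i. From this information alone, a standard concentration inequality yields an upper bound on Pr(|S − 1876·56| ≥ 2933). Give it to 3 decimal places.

0.012

With mean and variance of each term known, Chebyshev's inequality bounds the deviation of the sum (or sample mean).
Var(S) = n·Var(Z_i) = 1876·55.25 = 103649.
Chebyshev: Pr(|S − 1876·56| ≥ 2933) ≤ Var(S)/2933² = 103649/8602489 = 0.0120.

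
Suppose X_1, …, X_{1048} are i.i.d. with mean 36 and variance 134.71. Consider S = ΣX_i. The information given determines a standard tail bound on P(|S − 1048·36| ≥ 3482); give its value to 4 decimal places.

0.0116

With mean and variance of each term known, Chebyshev's inequality bounds the deviation of the sum (or sample mean).
Var(S) = n·Var(X_i) = 1048·134.71 = 141176.08.
Chebyshev: P(|S − 1048·36| ≥ 3482) ≤ Var(S)/3482² = 141176.08/12124324 = 0.0116.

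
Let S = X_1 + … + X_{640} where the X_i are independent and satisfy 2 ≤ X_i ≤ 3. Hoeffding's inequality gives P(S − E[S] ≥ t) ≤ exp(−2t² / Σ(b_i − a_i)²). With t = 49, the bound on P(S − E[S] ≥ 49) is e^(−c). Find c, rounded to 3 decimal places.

Σ(b_i − a_i)² = 640·(1)² = 640.
c = 2t²/640 = 2·49²/640 = 7.5031.

7.503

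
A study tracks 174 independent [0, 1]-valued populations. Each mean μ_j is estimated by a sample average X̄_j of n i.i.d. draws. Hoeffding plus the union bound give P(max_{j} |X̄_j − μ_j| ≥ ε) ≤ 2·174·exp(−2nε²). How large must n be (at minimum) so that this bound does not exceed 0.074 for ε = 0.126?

267

Need 2·174·exp(−2nε²) ≤ 0.074, i.e. exp(−2nε²) ≤ 0.074/348.
So 2nε² ≥ ln(348/0.074) = 8.455893.
Hence n ≥ 8.455893/(2·0.126²) = 266.311.
The smallest integer n is 267.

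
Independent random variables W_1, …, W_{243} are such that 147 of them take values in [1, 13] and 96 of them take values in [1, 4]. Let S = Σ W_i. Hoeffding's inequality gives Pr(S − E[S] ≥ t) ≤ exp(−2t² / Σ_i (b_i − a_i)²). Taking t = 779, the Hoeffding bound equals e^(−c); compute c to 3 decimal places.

55.087

Σ(b_i − a_i)² = 147·12² + 96·3² = 22032.
c = 2t² / 22032 = 2·779² / 22032 = 55.0872.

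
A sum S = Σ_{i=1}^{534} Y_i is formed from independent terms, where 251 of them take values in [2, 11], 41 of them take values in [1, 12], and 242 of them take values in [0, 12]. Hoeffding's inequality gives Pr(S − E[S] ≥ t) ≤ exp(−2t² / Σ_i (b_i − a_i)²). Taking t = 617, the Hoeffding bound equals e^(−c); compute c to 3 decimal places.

12.660

Σ(b_i − a_i)² = 251·9² + 41·11² + 242·12² = 60140.
c = 2t² / 60140 = 2·617² / 60140 = 12.6601.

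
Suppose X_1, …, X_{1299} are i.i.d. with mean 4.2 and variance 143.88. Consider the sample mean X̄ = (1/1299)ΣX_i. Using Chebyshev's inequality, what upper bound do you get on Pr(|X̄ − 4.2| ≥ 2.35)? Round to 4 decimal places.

Var(X̄) = Var(X_i)/n = 143.88/1299 = 0.11076.
Chebyshev: Pr(|X̄ − 4.2| ≥ 2.35) ≤ Var(X̄)/(2.35)² = 143.88/(1299·2.35²) = 0.0201.

0.0201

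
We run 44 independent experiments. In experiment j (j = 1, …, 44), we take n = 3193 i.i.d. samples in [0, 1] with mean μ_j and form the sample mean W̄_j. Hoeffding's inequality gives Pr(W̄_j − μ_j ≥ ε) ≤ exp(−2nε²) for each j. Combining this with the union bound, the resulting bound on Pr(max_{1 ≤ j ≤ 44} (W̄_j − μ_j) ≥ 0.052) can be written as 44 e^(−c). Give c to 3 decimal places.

Union bound over the 44 events: Pr(max_{1 ≤ j ≤ 44} (W̄_j − μ_j) ≥ 0.052) ≤ 44·exp(−2nε²) = 44 exp(−2·3193·0.052²).
So c = 2·3193·0.052² = 17.2677.

17.268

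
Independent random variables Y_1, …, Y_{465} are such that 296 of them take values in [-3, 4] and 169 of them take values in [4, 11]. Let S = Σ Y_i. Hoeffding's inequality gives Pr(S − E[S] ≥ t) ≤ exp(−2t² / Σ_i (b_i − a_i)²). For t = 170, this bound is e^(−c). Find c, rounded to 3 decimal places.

2.537

Σ(b_i − a_i)² = 296·7² + 169·7² = 22785.
c = 2t² / 22785 = 2·170² / 22785 = 2.5368.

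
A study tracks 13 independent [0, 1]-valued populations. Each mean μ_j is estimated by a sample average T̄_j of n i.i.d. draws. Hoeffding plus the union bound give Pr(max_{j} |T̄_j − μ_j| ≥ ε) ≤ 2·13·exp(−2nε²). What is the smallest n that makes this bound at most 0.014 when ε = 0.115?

Need 2·13·exp(−2nε²) ≤ 0.014, i.e. exp(−2nε²) ≤ 0.014/26.
So 2nε² ≥ ln(26/0.014) = 7.526794.
Hence n ≥ 7.526794/(2·0.115²) = 284.567.
The smallest integer n is 285.

285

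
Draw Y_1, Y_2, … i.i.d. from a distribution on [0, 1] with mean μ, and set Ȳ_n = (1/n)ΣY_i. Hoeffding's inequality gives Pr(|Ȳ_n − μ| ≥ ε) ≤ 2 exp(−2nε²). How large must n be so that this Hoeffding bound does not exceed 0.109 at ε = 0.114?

Require 2·exp(−2nε²) ≤ 0.109, i.e. 2nε² ≥ ln(2/0.109) = 2.909555.
So n ≥ 2.909555 / (2·0.114²) = 111.940.
The smallest integer n is 112.

112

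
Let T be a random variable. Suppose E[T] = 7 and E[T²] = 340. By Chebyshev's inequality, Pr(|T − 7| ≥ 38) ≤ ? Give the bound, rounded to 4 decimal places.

0.2015

Var(T) = E[T²] − (E[T])² = 340 − 49 = 291.
Chebyshev's inequality: Pr(|T − μ| ≥ t) ≤ Var(T)/t² = 291/1444 = 0.2015.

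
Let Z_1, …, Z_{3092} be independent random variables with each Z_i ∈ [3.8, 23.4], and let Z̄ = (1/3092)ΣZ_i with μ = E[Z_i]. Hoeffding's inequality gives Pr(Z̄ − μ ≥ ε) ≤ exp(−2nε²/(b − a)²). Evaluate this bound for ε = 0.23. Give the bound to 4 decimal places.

Exponent: 2nε²/(b − a)² = 2·3092·0.23² / 19.6² = 0.85156.
Bound = exp(−0.85156) = 0.42675.

0.4268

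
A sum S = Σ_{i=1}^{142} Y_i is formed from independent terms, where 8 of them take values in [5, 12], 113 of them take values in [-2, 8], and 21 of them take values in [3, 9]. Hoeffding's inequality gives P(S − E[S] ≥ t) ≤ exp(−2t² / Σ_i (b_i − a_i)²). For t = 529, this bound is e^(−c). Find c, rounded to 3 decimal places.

44.962

Σ(b_i − a_i)² = 8·7² + 113·10² + 21·6² = 12448.
c = 2t² / 12448 = 2·529² / 12448 = 44.9616.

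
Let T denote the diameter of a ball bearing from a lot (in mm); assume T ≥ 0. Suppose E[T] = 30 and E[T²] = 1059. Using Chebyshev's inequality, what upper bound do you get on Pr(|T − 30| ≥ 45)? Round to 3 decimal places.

0.079

Var(T) = E[T²] − (E[T])² = 1059 − 900 = 159.
Chebyshev's inequality: Pr(|T − μ| ≥ t) ≤ Var(T)/t² = 159/2025 = 0.0785.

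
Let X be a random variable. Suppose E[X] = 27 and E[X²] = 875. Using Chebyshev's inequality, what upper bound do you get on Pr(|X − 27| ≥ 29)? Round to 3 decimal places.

0.174

Var(X) = E[X²] − (E[X])² = 875 − 729 = 146.
Chebyshev's inequality: Pr(|X − μ| ≥ t) ≤ Var(X)/t² = 146/841 = 0.1736.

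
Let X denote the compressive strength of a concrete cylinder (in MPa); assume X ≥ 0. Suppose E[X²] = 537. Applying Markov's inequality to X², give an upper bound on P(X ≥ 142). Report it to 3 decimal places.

Since X ≥ 0, the event {X ≥ 142} is the same as {X² ≥ 20164}.
Markov's inequality applied to X² gives P(X² ≥ 20164) ≤ E[X²]/20164 = 537/20164 = 0.0266.

0.027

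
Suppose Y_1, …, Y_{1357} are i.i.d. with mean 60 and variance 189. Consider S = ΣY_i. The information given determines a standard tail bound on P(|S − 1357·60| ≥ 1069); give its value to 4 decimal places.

With mean and variance of each term known, Chebyshev's inequality bounds the deviation of the sum (or sample mean).
Var(S) = n·Var(Y_i) = 1357·189 = 256473.
Chebyshev: P(|S − 1357·60| ≥ 1069) ≤ Var(S)/1069² = 256473/1142761 = 0.2244.

0.2244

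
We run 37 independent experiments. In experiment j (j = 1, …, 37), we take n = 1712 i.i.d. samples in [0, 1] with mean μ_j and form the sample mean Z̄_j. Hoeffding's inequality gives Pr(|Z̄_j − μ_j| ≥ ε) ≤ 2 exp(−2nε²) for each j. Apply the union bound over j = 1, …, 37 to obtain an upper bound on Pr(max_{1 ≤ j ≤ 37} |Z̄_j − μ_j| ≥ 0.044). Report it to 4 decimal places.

0.0978

Per-experiment Hoeffding bound: 2·exp(−2·1712·0.044²) = 2·exp(−6.62886) = 0.0026433.
Union bound over 37 events: 37·0.0026433 = 0.09780.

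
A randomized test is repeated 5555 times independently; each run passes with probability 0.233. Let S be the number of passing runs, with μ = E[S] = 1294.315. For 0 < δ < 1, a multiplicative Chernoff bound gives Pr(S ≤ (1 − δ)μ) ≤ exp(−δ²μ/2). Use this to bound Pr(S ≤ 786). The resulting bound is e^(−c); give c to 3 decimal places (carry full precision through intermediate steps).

Write 786 = (1 − δ)μ, so δ = 1 − 786/1294.315 = 0.392729…
Then the exponent is δ²μ/2 = (μ − 786)²/(2μ) = 99.815014.

99.815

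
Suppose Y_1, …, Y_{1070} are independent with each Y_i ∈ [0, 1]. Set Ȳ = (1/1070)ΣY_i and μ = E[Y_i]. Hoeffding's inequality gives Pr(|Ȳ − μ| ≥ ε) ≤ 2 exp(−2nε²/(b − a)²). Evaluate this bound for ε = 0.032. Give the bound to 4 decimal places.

Exponent: 2nε²/(b − a)² = 2·1070·0.032² / 1² = 2.19136.
Bound = 2·exp(−2.19136) = 0.22353.

0.2235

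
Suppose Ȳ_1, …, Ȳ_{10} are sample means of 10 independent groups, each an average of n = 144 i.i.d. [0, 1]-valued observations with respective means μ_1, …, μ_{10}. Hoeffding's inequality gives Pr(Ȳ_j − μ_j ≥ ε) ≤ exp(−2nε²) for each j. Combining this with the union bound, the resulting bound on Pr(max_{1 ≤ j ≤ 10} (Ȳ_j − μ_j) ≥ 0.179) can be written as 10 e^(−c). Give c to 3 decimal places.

Union bound over the 10 events: Pr(max_{1 ≤ j ≤ 10} (Ȳ_j − μ_j) ≥ 0.179) ≤ 10·exp(−2nε²) = 10 exp(−2·144·0.179²).
So c = 2·144·0.179² = 9.2278.

9.228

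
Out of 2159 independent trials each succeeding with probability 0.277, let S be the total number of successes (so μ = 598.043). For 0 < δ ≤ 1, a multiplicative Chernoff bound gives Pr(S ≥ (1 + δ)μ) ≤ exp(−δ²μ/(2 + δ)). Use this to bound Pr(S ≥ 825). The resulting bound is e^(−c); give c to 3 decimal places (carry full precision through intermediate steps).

Write 825 = (1 + δ)μ, so δ = 825/598.043 − 1 = 0.3794995…
Then the exponent is δ²μ/(2 + δ) = (825 − μ)² / (μ·(2 + δ)) = 36.196714.

36.197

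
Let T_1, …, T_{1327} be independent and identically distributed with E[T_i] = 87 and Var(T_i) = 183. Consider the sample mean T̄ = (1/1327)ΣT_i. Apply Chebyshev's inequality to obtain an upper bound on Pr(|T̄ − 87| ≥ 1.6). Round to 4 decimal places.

0.0539

Var(T̄) = Var(T_i)/n = 183/1327 = 0.13791.
Chebyshev: Pr(|T̄ − 87| ≥ 1.6) ≤ Var(T̄)/(1.6)² = 183/(1327·1.6²) = 0.0539.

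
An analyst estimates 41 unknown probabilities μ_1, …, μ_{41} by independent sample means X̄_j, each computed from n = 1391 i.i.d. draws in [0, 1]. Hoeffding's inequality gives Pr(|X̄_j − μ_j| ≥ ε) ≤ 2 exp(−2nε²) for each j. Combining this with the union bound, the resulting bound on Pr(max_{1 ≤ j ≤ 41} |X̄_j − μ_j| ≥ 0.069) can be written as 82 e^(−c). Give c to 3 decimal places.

13.245

Union bound over the 41 events: Pr(max_{1 ≤ j ≤ 41} |X̄_j − μ_j| ≥ 0.069) ≤ 41·2·exp(−2nε²) = 82 exp(−2·1391·0.069²).
So c = 2·1391·0.069² = 13.2451.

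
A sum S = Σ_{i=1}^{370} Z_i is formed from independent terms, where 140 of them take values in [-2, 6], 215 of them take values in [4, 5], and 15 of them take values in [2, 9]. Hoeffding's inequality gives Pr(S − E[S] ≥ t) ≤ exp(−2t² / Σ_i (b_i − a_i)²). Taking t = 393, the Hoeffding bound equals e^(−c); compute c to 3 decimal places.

Σ(b_i − a_i)² = 140·8² + 215·1² + 15·7² = 9910.
c = 2t² / 9910 = 2·393² / 9910 = 31.1703.

31.170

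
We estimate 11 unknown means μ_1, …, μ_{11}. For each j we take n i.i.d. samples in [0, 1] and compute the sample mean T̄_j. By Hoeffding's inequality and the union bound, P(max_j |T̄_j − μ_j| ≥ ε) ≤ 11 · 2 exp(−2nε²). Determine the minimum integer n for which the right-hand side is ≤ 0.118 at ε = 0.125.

168

Need 2·11·exp(−2nε²) ≤ 0.118, i.e. exp(−2nε²) ≤ 0.118/22.
So 2nε² ≥ ln(22/0.118) = 5.228113.
Hence n ≥ 5.228113/(2·0.125²) = 167.300.
The smallest integer n is 168.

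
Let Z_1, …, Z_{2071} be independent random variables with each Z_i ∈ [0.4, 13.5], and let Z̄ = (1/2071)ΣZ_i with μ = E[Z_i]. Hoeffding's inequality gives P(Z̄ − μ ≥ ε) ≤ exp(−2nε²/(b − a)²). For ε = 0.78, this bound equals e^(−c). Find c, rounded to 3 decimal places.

c = 2nε²/(b − a)² = 2·2071·0.78² / 13.1² = 14.6844.

14.684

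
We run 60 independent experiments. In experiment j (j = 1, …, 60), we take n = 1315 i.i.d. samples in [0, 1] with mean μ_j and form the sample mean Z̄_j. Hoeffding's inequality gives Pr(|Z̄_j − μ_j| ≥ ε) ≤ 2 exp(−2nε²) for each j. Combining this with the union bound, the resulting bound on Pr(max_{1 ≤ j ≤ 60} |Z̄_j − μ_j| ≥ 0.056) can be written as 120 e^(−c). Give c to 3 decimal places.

8.248

Union bound over the 60 events: Pr(max_{1 ≤ j ≤ 60} |Z̄_j − μ_j| ≥ 0.056) ≤ 60·2·exp(−2nε²) = 120 exp(−2·1315·0.056²).
So c = 2·1315·0.056² = 8.2477.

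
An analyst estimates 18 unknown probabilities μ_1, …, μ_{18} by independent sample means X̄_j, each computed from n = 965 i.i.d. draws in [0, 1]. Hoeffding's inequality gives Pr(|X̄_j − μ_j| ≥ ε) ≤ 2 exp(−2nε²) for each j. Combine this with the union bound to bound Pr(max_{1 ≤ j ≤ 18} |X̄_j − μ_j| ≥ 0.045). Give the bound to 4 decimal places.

Per-experiment Hoeffding bound: 2·exp(−2·965·0.045²) = 2·exp(−3.90825) = 0.040151.
Union bound over 18 events: 18·0.040151 = 0.72272.

0.7227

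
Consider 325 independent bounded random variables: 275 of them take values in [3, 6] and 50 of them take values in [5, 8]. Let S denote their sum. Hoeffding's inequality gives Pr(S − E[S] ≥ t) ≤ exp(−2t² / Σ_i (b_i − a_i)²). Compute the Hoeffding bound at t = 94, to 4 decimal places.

Σ(b_i − a_i)² = 275·3² + 50·3² = 2925.
Exponent = 2·94² / 2925 = 6.04171.
Bound = exp(−6.04171) = 0.00238.

0.0024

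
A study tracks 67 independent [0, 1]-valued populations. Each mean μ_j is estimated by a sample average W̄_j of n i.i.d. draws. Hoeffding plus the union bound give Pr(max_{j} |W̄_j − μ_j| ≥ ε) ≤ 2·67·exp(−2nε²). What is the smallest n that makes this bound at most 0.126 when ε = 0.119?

247

Need 2·67·exp(−2nε²) ≤ 0.126, i.e. exp(−2nε²) ≤ 0.126/134.
So 2nε² ≥ ln(134/0.126) = 6.969313.
Hence n ≥ 6.969313/(2·0.119²) = 246.074.
The smallest integer n is 247.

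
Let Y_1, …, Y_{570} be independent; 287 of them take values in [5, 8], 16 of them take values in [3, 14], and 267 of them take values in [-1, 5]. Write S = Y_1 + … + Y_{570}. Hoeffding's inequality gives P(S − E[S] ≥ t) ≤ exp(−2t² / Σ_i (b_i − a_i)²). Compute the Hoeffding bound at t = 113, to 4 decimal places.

Σ(b_i − a_i)² = 287·3² + 16·11² + 267·6² = 14131.
Exponent = 2·113² / 14131 = 1.80723.
Bound = exp(−1.80723) = 0.16411.

0.1641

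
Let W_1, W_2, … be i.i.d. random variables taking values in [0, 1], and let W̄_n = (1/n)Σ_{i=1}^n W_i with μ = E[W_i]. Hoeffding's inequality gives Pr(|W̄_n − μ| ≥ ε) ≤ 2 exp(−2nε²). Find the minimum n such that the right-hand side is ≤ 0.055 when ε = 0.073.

Require 2·exp(−2nε²) ≤ 0.055, i.e. 2nε² ≥ ln(2/0.055) = 3.593569.
So n ≥ 3.593569 / (2·0.073²) = 337.171.
The smallest integer n is 338.

338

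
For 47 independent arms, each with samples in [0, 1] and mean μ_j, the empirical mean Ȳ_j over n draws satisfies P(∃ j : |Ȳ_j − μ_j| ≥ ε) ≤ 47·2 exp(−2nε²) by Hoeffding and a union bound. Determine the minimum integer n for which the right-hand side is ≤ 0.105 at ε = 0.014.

17340

Need 2·47·exp(−2nε²) ≤ 0.105, i.e. exp(−2nε²) ≤ 0.105/94.
So 2nε² ≥ ln(94/0.105) = 6.797090.
Hence n ≥ 6.797090/(2·0.014²) = 17339.515.
The smallest integer n is 17340.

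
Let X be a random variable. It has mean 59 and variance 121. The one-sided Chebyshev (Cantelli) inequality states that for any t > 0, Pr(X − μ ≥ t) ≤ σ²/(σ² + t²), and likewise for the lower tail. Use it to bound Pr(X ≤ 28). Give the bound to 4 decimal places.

0.1118

Here σ² = 121 and t = 31, so σ² + t² = 1082.
Cantelli's bound: 121/1082 = 0.1118.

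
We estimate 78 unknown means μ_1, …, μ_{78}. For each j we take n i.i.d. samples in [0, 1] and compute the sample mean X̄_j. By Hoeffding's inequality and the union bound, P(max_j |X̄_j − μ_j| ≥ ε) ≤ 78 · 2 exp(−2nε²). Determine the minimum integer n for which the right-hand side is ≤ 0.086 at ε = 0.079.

Need 2·78·exp(−2nε²) ≤ 0.086, i.e. exp(−2nε²) ≤ 0.086/156.
So 2nε² ≥ ln(156/0.086) = 7.503264.
Hence n ≥ 7.503264/(2·0.079²) = 601.127.
The smallest integer n is 602.

602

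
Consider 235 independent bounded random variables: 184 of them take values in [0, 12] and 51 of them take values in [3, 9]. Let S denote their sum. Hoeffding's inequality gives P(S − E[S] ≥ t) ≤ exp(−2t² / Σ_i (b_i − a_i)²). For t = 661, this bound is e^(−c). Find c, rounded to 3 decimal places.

Σ(b_i − a_i)² = 184·12² + 51·6² = 28332.
c = 2t² / 28332 = 2·661² / 28332 = 30.8429.

30.843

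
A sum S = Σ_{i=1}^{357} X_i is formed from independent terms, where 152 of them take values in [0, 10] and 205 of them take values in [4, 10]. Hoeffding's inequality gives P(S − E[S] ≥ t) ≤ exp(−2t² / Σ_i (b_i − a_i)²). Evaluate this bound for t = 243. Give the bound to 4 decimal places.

Σ(b_i − a_i)² = 152·10² + 205·6² = 22580.
Exponent = 2·243² / 22580 = 5.23020.
Bound = exp(−5.23020) = 0.00535.

0.0054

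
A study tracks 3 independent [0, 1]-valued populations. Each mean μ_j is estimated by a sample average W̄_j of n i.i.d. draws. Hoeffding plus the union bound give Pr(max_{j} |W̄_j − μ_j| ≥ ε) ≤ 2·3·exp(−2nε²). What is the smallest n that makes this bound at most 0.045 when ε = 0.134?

Need 2·3·exp(−2nε²) ≤ 0.045, i.e. exp(−2nε²) ≤ 0.045/6.
So 2nε² ≥ ln(6/0.045) = 4.892852.
Hence n ≥ 4.892852/(2·0.134²) = 136.246.
The smallest integer n is 137.

137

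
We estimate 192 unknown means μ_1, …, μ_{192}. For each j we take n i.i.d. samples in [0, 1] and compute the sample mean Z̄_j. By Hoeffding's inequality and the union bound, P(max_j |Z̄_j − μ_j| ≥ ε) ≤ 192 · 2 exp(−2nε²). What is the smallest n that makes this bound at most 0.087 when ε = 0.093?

Need 2·192·exp(−2nε²) ≤ 0.087, i.e. exp(−2nε²) ≤ 0.087/384.
So 2nε² ≥ ln(384/0.087) = 8.392490.
Hence n ≥ 8.392490/(2·0.093²) = 485.171.
The smallest integer n is 486.

486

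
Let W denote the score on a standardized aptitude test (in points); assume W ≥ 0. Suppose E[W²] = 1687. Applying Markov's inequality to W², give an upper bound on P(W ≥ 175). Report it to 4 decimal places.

0.0551

Since W ≥ 0, the event {W ≥ 175} is the same as {W² ≥ 30625}.
Markov's inequality applied to W² gives P(W² ≥ 30625) ≤ E[W²]/30625 = 1687/30625 = 0.0551.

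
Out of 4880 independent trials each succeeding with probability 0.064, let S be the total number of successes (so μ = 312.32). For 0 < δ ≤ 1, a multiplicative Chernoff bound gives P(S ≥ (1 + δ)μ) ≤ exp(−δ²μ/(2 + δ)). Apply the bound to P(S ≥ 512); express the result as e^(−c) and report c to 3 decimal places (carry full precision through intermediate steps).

Write 512 = (1 + δ)μ, so δ = 512/312.32 − 1 = 0.6393443…
Then the exponent is δ²μ/(2 + δ) = (512 − μ)² / (μ·(2 + δ)) = 48.369689.

48.370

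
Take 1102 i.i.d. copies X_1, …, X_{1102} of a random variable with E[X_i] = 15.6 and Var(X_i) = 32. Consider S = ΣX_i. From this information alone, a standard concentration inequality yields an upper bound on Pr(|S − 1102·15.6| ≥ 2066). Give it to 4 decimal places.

With mean and variance of each term known, Chebyshev's inequality bounds the deviation of the sum (or sample mean).
Var(S) = n·Var(X_i) = 1102·32 = 35264.
Chebyshev: Pr(|S − 1102·15.6| ≥ 2066) ≤ Var(S)/2066² = 35264/4268356 = 0.0083.

0.0083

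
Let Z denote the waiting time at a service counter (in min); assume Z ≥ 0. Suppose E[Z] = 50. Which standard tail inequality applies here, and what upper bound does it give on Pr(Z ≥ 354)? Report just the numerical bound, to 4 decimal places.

0.1412

Only the mean of a non-negative variable is known, so Markov's inequality is the applicable tail bound.
Markov's inequality: for a non-negative random variable, Pr(Z ≥ a) ≤ E[Z]/a.
Here E[Z] = 50 and a = 354, so the bound is 50/354 = 0.1412.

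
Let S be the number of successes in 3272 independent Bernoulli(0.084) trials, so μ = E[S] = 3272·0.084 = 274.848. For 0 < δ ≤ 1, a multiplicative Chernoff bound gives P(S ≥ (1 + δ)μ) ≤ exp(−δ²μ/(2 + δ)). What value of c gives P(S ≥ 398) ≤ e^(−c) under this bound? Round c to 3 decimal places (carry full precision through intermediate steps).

22.541

Write 398 = (1 + δ)μ, so δ = 398/274.848 − 1 = 0.4480731…
Then the exponent is δ²μ/(2 + δ) = (398 − μ)² / (μ·(2 + δ)) = 22.540626.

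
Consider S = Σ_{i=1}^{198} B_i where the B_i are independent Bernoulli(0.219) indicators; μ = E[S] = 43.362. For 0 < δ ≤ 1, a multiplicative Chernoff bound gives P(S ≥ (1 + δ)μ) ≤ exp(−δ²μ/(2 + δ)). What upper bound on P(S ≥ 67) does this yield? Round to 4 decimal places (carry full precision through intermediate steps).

0.0063

Write 67 = (1 + δ)μ, so δ = 67/43.362 − 1 = 0.5451317…
Then the exponent is δ²μ/(2 + δ) = (67 − μ)² / (μ·(2 + δ)) = 5.062930.
Bound = exp(−5.062930) = 0.00633.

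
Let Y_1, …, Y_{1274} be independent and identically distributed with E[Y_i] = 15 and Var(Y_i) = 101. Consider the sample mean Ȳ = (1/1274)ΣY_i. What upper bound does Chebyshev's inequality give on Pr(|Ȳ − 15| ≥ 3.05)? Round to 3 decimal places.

0.009

Var(Ȳ) = Var(Y_i)/n = 101/1274 = 0.079278.
Chebyshev: Pr(|Ȳ − 15| ≥ 3.05) ≤ Var(Ȳ)/(3.05)² = 101/(1274·3.05²) = 0.0085.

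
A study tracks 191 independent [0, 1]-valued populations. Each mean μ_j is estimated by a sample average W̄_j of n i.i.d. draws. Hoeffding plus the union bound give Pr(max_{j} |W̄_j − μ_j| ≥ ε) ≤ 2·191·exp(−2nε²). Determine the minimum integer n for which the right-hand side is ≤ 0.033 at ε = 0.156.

193

Need 2·191·exp(−2nε²) ≤ 0.033, i.e. exp(−2nε²) ≤ 0.033/382.
So 2nε² ≥ ln(382/0.033) = 9.356668.
Hence n ≥ 9.356668/(2·0.156²) = 192.239.
The smallest integer n is 193.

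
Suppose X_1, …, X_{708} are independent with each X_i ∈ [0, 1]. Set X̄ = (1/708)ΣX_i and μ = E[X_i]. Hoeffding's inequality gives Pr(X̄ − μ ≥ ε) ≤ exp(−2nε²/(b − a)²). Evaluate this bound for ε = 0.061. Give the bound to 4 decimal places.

0.0051

Exponent: 2nε²/(b − a)² = 2·708·0.061² / 1² = 5.26894.
Bound = exp(−5.26894) = 0.00515.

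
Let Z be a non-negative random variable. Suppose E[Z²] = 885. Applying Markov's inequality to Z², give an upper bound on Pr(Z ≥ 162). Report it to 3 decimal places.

0.034

Since Z ≥ 0, the event {Z ≥ 162} is the same as {Z² ≥ 26244}.
Markov's inequality applied to Z² gives Pr(Z² ≥ 26244) ≤ E[Z²]/26244 = 885/26244 = 0.0337.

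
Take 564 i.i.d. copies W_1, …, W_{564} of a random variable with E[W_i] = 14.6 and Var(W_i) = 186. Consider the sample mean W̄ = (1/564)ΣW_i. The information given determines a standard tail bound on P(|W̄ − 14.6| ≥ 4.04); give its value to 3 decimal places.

With mean and variance of each term known, Chebyshev's inequality bounds the deviation of the sum (or sample mean).
Var(W̄) = Var(W_i)/n = 186/564 = 0.32979.
Chebyshev: P(|W̄ − 14.6| ≥ 4.04) ≤ Var(W̄)/(4.04)² = 186/(564·4.04²) = 0.0202.

0.020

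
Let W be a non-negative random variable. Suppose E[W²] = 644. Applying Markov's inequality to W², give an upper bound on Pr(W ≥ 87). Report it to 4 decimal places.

Since W ≥ 0, the event {W ≥ 87} is the same as {W² ≥ 7569}.
Markov's inequality applied to W² gives Pr(W² ≥ 7569) ≤ E[W²]/7569 = 644/7569 = 0.0851.

0.0851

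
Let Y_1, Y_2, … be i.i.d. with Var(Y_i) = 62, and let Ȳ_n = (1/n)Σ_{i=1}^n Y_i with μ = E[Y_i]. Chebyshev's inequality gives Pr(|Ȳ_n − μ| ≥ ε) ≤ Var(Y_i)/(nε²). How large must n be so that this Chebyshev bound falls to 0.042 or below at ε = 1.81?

451

Require 62/(n·1.81²) ≤ 0.042, i.e. n ≥ 62/(0.042·1.81²) = 450.594.
The smallest integer n is 451.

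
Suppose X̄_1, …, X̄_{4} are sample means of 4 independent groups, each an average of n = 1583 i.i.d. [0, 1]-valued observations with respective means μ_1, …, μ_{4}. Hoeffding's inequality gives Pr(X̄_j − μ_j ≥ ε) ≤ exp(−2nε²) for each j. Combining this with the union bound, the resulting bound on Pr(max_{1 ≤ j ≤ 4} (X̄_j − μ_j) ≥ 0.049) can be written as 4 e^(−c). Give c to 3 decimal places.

Union bound over the 4 events: Pr(max_{1 ≤ j ≤ 4} (X̄_j − μ_j) ≥ 0.049) ≤ 4·exp(−2nε²) = 4 exp(−2·1583·0.049²).
So c = 2·1583·0.049² = 7.6016.

7.602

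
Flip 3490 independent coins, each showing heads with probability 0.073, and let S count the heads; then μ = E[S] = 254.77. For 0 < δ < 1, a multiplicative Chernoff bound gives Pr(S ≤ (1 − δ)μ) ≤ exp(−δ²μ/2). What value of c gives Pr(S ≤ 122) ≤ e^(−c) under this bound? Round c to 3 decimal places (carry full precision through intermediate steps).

34.596

Write 122 = (1 − δ)μ, so δ = 1 − 122/254.77 = 0.5211367…
Then the exponent is δ²μ/2 = (μ − 122)²/(2μ) = 34.595661.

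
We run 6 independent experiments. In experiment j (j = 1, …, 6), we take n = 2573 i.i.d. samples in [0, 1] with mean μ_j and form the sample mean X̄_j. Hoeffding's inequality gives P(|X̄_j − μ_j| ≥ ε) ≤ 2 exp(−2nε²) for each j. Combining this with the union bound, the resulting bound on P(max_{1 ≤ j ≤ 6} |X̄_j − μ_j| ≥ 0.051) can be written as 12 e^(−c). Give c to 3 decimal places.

Union bound over the 6 events: P(max_{1 ≤ j ≤ 6} |X̄_j − μ_j| ≥ 0.051) ≤ 6·2·exp(−2nε²) = 12 exp(−2·2573·0.051²).
So c = 2·2573·0.051² = 13.3847.

13.385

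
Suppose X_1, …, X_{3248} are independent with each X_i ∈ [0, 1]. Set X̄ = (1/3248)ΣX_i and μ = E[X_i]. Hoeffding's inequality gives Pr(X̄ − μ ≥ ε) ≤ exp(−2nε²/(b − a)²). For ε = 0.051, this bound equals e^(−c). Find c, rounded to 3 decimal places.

16.896

c = 2nε²/(b − a)² = 2·3248·0.051² / 1² = 16.8961.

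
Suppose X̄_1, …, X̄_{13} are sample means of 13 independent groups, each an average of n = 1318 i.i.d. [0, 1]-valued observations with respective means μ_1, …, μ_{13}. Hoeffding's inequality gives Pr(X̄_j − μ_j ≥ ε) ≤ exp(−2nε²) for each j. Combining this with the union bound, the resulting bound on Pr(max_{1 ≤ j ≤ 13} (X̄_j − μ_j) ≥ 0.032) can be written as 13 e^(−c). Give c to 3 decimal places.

2.699

Union bound over the 13 events: Pr(max_{1 ≤ j ≤ 13} (X̄_j − μ_j) ≥ 0.032) ≤ 13·exp(−2nε²) = 13 exp(−2·1318·0.032²).
So c = 2·1318·0.032² = 2.6993.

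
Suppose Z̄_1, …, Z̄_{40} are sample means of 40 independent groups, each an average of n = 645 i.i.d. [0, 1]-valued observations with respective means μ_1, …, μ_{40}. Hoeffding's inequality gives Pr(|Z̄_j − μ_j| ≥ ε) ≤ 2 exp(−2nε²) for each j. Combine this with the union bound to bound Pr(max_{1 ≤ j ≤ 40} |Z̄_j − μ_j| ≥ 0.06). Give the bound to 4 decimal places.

0.7695

Per-experiment Hoeffding bound: 2·exp(−2·645·0.06²) = 2·exp(−4.64400) = 0.019238.
Union bound over 40 events: 40·0.019238 = 0.76953.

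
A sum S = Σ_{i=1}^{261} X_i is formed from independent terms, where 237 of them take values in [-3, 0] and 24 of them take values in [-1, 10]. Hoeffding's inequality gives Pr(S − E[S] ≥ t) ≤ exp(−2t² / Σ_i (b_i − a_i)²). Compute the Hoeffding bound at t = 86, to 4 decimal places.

Σ(b_i − a_i)² = 237·3² + 24·11² = 5037.
Exponent = 2·86² / 5037 = 2.93667.
Bound = exp(−2.93667) = 0.05304.

0.0530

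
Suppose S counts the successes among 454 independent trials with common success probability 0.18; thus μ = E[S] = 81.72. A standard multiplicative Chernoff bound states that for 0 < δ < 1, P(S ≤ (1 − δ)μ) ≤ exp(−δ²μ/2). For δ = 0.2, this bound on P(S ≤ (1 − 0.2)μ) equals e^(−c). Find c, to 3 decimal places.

1.634

c = δ²μ/2 = 0.2²·81.72/2 = 1.6344.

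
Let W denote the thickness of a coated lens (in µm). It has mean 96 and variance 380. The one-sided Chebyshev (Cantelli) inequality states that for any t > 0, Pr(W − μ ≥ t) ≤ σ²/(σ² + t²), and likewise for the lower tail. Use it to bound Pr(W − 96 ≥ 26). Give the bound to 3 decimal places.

0.360

Here σ² = 380 and t = 26, so σ² + t² = 1056.
Cantelli's bound: 380/1056 = 0.3598.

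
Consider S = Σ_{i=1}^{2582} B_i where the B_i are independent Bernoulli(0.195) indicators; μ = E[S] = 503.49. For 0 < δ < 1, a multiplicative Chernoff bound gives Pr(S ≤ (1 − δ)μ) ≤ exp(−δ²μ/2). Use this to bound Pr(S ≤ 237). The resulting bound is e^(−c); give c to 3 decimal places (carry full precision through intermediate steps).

Write 237 = (1 − δ)μ, so δ = 1 − 237/503.49 = 0.5292856…
Then the exponent is δ²μ/2 = (μ − 237)²/(2μ) = 70.524658.

70.525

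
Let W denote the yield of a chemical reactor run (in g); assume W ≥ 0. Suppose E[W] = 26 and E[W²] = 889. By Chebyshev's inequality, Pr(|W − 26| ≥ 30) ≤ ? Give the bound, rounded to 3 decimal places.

Var(W) = E[W²] − (E[W])² = 889 − 676 = 213.
Chebyshev's inequality: Pr(|W − μ| ≥ t) ≤ Var(W)/t² = 213/900 = 0.2367.

0.237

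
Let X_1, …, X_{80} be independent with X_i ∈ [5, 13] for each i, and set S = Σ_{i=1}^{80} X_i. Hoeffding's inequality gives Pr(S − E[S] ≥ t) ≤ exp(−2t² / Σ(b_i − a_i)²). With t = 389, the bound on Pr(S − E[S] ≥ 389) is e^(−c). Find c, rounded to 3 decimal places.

Σ(b_i − a_i)² = 80·(8)² = 5120.
c = 2t²/5120 = 2·389²/5120 = 59.1098.

59.110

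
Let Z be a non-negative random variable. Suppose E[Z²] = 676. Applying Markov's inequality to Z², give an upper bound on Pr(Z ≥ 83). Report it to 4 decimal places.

0.0981

Since Z ≥ 0, the event {Z ≥ 83} is the same as {Z² ≥ 6889}.
Markov's inequality applied to Z² gives Pr(Z² ≥ 6889) ≤ E[Z²]/6889 = 676/6889 = 0.0981.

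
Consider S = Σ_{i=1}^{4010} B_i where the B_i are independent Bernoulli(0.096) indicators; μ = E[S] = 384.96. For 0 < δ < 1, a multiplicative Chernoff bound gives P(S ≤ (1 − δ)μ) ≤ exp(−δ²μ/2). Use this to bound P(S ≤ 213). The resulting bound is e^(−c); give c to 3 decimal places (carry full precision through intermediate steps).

38.407

Write 213 = (1 − δ)μ, so δ = 1 − 213/384.96 = 0.4466958…
Then the exponent is δ²μ/2 = (μ − 213)²/(2μ) = 38.406901.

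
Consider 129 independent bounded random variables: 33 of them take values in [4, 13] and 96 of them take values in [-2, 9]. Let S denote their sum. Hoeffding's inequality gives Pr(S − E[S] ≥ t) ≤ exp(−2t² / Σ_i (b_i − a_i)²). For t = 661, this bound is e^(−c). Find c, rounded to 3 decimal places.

61.155

Σ(b_i − a_i)² = 33·9² + 96·11² = 14289.
c = 2t² / 14289 = 2·661² / 14289 = 61.1549.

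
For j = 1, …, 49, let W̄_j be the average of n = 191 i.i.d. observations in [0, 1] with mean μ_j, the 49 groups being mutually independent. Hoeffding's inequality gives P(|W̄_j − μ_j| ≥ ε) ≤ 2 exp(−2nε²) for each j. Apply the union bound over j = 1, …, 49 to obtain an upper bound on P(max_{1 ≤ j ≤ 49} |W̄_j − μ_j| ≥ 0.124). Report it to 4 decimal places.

0.2756

Per-experiment Hoeffding bound: 2·exp(−2·191·0.124²) = 2·exp(−5.87363) = 0.0056253.
Union bound over 49 events: 49·0.0056253 = 0.27564.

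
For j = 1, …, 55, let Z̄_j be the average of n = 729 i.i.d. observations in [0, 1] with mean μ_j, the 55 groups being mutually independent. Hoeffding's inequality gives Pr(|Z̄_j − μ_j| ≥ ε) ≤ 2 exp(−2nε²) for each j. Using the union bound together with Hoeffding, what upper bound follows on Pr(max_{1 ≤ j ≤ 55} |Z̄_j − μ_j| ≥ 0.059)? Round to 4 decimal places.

Per-experiment Hoeffding bound: 2·exp(−2·729·0.059²) = 2·exp(−5.07530) = 0.012498.
Union bound over 55 events: 55·0.012498 = 0.68741.

0.6874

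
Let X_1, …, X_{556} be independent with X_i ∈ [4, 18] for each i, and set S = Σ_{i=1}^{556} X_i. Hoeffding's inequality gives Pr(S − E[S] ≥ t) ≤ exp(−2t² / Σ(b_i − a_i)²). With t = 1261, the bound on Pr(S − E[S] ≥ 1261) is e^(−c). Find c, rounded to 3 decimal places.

Σ(b_i − a_i)² = 556·(14)² = 108976.
c = 2t²/108976 = 2·1261²/108976 = 29.1830.

29.183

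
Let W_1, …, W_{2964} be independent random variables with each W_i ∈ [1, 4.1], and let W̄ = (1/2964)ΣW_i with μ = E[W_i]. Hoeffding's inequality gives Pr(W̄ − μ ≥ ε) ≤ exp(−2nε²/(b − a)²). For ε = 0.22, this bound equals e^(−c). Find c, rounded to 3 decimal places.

29.856

c = 2nε²/(b − a)² = 2·2964·0.22² / 3.1² = 29.8559.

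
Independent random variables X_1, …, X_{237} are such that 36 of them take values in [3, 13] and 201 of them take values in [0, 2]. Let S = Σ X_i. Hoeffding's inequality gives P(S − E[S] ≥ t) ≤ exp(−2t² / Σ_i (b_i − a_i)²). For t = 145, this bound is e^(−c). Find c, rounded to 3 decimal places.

9.548

Σ(b_i − a_i)² = 36·10² + 201·2² = 4404.
c = 2t² / 4404 = 2·145² / 4404 = 9.5481.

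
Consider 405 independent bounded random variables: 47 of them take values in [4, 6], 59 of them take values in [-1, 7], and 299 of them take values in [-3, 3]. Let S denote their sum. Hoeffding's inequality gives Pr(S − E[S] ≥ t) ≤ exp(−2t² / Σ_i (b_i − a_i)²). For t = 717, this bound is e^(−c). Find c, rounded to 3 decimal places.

Σ(b_i − a_i)² = 47·2² + 59·8² + 299·6² = 14728.
c = 2t² / 14728 = 2·717² / 14728 = 69.8111.

69.811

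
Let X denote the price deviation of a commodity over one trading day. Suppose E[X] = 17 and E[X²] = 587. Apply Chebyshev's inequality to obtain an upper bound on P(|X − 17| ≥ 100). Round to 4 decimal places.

0.0298

Var(X) = E[X²] − (E[X])² = 587 − 289 = 298.
Chebyshev's inequality: P(|X − μ| ≥ t) ≤ Var(X)/t² = 298/10000 = 0.0298.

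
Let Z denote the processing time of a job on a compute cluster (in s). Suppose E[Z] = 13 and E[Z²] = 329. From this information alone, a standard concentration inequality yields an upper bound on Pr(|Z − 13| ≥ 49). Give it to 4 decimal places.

The first two moments determine the variance, so Chebyshev's inequality is the sharpest standard bound available.
Var(Z) = E[Z²] − (E[Z])² = 329 − 169 = 160.
Chebyshev's inequality: Pr(|Z − μ| ≥ t) ≤ Var(Z)/t² = 160/2401 = 0.0666.

0.0666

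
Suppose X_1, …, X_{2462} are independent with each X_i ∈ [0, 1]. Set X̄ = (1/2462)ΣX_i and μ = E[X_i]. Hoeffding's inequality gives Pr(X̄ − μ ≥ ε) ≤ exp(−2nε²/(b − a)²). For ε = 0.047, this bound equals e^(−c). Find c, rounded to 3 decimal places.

c = 2nε²/(b − a)² = 2·2462·0.047² / 1² = 10.8771.

10.877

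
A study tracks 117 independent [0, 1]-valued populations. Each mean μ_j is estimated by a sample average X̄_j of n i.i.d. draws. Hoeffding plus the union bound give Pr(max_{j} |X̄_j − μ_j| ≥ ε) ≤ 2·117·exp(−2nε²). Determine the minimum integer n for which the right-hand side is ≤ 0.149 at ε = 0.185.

108

Need 2·117·exp(−2nε²) ≤ 0.149, i.e. exp(−2nε²) ≤ 0.149/234.
So 2nε² ≥ ln(234/0.149) = 7.359130.
Hence n ≥ 7.359130/(2·0.185²) = 107.511.
The smallest integer n is 108.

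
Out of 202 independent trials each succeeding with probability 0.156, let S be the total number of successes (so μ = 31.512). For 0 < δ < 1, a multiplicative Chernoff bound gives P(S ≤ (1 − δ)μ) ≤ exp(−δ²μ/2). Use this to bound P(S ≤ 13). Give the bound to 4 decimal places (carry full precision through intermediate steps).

Write 13 = (1 − δ)μ, so δ = 1 − 13/31.512 = 0.5874587…
Then the exponent is δ²μ/2 = (μ − 13)²/(2μ) = 5.437518.
Bound = exp(−5.437518) = 0.00435.

0.0044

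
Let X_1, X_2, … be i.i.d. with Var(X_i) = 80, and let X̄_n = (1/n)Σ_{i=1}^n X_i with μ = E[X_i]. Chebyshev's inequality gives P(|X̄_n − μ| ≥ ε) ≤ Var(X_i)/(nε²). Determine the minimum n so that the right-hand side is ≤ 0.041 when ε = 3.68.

145

Require 80/(n·3.68²) ≤ 0.041, i.e. n ≥ 80/(0.041·3.68²) = 144.082.
The smallest integer n is 145.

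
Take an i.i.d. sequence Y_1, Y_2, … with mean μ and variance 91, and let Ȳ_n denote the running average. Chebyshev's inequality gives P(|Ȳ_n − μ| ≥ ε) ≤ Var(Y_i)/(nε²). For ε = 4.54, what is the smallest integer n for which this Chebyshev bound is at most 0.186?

Require 91/(n·4.54²) ≤ 0.186, i.e. n ≥ 91/(0.186·4.54²) = 23.737.
The smallest integer n is 24.

24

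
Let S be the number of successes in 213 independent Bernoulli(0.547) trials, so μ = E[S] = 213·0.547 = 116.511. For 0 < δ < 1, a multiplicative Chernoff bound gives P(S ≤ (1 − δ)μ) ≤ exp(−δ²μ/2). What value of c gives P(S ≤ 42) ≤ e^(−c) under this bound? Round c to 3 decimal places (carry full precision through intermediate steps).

23.826

Write 42 = (1 − δ)μ, so δ = 1 − 42/116.511 = 0.639519…
Then the exponent is δ²μ/2 = (μ − 42)²/(2μ) = 23.825601.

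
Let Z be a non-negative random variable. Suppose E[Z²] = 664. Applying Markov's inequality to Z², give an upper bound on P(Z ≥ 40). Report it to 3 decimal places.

Since Z ≥ 0, the event {Z ≥ 40} is the same as {Z² ≥ 1600}.
Markov's inequality applied to Z² gives P(Z² ≥ 1600) ≤ E[Z²]/1600 = 664/1600 = 0.4150.

0.415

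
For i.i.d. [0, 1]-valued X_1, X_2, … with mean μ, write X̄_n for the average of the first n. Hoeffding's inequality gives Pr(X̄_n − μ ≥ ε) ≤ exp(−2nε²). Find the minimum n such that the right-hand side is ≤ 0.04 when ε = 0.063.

406

Require exp(−2nε²) ≤ 0.04, i.e. 2nε² ≥ ln(1/0.04) = 3.218876.
So n ≥ 3.218876 / (2·0.063²) = 405.502.
The smallest integer n is 406.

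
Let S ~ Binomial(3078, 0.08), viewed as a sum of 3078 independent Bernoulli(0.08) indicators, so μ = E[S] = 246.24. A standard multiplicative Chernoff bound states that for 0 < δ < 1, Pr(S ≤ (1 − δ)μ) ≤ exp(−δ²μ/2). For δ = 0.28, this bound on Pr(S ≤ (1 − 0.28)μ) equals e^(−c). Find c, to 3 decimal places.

9.653

c = δ²μ/2 = 0.28²·246.24/2 = 9.6526.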